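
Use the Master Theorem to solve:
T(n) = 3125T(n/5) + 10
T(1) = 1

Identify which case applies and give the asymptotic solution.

a=3125, b=5, f(n)=10.
log_5(3125) = 5 > 0.
Since f(n) = O(n^0) is polynomially smaller than n^5, Case 1 applies.
T(n) = Theta(n^5).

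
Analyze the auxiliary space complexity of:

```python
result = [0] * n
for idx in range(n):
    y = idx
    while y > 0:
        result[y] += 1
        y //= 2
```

Space complexity: O(n).
Auxiliary storage grows linearly with the input size n in the worst case.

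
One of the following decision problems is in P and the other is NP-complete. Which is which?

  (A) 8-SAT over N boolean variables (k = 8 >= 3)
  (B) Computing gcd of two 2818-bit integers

(A) is NP-complete: 3-SAT is NP-complete (Cook-Levin); k-SAT for k>=3 reduces from 3-SAT.
(B) is P: the Euclidean algorithm runs in polynomial time in the bit-length.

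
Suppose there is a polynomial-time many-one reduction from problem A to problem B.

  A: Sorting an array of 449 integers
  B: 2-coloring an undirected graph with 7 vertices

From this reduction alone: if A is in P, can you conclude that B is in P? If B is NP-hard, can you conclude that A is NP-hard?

A poly-time reduction A <=_p B transfers tractability DOWN (B easy => A easy) and hardness UP (A hard => B hard), not the reverse.
From A in P, the reduction alone does NOT give B in P: any problem in P trivially reduces to SAT, yet SAT is not known to be in P.
From B NP-hard, the reduction alone does NOT give A NP-hard: again, easy problems reduce to hard ones.
(Here in fact A is P and B is P.)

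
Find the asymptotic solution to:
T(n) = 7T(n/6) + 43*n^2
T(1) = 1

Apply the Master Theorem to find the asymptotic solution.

a=7, b=6, f(n)=43*n^2. log_6(7) = 1.086 < 2. Case 3: T(n) = O(n^2).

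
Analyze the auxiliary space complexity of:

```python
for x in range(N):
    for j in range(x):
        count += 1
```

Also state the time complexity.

Space complexity: O(1).
Only a constant amount of auxiliary storage is used; nothing grows with n.
Time complexity: O(n^2).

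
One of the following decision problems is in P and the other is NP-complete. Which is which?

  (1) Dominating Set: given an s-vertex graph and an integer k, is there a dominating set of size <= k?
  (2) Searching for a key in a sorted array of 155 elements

(1) is NP-complete: reduces from Set Cover (with k part of the input).
(2) is P: binary search runs in O(log n).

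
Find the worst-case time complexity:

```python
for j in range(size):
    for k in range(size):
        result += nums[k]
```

Time complexity: O(n^2).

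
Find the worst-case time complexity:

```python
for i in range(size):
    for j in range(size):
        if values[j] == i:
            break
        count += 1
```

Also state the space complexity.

Time complexity: O(n^2).
Space complexity: O(1).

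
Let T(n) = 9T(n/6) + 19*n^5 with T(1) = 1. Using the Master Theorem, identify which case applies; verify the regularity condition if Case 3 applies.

a=9, b=6, f(n)=19*n^5.
log_6(9) = 1.226 < 5.
f(n) = Omega(n^(1.226+epsilon)) for some epsilon > 0, so Case 3 is the candidate.
Regularity: a*f(n/b) = 9*19*(n/6)^5 = (9/7776)*19*n^5 <= c*f(n) with c = 9/7776 < 1. Satisfied.
Case 3: T(n) = Theta(n^5).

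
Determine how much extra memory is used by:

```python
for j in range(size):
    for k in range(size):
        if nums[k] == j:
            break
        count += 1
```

Space complexity: O(1).
Only a constant amount of auxiliary storage is used; nothing grows with n.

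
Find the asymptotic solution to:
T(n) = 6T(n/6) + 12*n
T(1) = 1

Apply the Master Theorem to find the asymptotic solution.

a=6, b=6, f(n)=12*n. log_6(6) = 1. Case 2: T(n) = O(n log n).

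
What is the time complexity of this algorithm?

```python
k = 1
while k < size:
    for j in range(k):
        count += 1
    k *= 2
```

Time complexity: O(n).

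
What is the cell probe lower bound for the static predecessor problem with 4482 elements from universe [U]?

The Patrascu-Thorup lower bound shows any data structure on n = 4482 elements using O(n * polylog(n)) space requires Omega(log log U) query time. van Emde Boas trees achieve O(log log U) with O(U) space.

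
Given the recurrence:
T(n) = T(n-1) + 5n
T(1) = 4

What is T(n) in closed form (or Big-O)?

Unrolling: T(n) = 4 + 5*(2 + 3 + ... + n) = 4 + 5*(n(n+1)/2 - 1) = O(n^2).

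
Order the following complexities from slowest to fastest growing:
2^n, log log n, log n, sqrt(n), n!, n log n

Ordered by growth rate: log log n < log n < sqrt(n) < n log n < 2^n < n!.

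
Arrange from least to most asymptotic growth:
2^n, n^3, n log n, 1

Ordered by growth rate: 1 < n log n < n^3 < 2^n.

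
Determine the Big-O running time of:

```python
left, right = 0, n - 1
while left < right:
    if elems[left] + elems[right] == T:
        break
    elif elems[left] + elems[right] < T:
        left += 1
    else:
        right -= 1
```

Time complexity: O(n).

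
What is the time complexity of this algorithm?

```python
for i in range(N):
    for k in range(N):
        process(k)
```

Time complexity: O(n^2).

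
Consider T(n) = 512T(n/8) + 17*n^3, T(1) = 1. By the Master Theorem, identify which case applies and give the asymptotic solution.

a=512, b=8, f(n)=17*n^3.
log_8(512) = 3, so n^(log_b(a)) = n^3.
f(n) = Theta(n^3), so Case 2 applies.
T(n) = Theta(n^3 log n).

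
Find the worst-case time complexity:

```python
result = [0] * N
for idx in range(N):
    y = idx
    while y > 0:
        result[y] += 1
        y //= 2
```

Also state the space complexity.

Time complexity: O(n log n).
Space complexity: O(n).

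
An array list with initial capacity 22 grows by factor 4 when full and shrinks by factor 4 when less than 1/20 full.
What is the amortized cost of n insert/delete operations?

Using potential function Phi = |4*size - capacity|. Resizing costs are offset by potential release. Amortized O(1) per operation.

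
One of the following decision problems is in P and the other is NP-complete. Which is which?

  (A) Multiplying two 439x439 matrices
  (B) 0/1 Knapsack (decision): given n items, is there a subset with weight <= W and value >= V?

(A) is P: the schoolbook algorithm runs in O(n^3).
(B) is NP-complete: reduces from Subset Sum.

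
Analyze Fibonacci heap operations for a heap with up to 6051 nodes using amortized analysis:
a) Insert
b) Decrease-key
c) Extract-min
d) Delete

Fibonacci heaps use lazy consolidation. Potential function Phi = t + 2m (t = number of trees, m = marked nodes).
- Insert: O(1) actual, Delta Phi = +1 (one new tree) => O(1) amortized.
- Decrease-key: with c cascading cuts, actual cost is O(c); Delta Phi <= c - 2(c-1) + 2 = 4 - c (c new trees; >= c-1 marks cleared; <= 1 new mark). Amortized O(c) + (4 - c) = O(1).
- Extract-min: O(D(n) + t) actual; consolidation drops t to <= D(n)+1, so Delta Phi pays for the t term. D(n) = O(log n) for n = 6051 => O(log n) amortized.
- Delete: decrease-key to -inf then extract-min = O(log n).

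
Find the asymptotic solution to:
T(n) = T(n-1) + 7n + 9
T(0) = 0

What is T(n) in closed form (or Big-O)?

Dominant term in sum is 7*sum(i, i=1..n) = 7*n*(n+1)/2 = O(n^2).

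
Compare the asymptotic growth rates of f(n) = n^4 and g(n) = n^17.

g(n) = n^17 grows faster: n^17/n^4 = n^13 -> infinity.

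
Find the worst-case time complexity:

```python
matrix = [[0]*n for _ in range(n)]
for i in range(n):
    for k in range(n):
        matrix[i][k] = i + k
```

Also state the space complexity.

Time complexity: O(n^2).
Space complexity: O(n^2).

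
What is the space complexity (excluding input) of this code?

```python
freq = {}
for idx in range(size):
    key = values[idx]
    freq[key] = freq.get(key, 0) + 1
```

Space complexity: O(n).
Auxiliary storage grows linearly with the input size n in the worst case.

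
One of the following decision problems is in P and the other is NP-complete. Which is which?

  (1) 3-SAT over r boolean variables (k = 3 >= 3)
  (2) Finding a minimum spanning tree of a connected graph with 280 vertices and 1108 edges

(1) is NP-complete: 3-SAT is NP-complete (Cook-Levin); k-SAT for k>=3 reduces from 3-SAT.
(2) is P: Kruskal's / Prim's algorithms run in polynomial time.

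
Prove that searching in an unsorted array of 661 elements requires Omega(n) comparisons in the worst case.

An adversary can always place the target in the last position checked. Until all 661 positions are examined, the target might be in any unchecked position. Therefore 661 comparisons are necessary.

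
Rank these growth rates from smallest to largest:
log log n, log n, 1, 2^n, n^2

Ordered by growth rate: 1 < log log n < log n < n^2 < 2^n.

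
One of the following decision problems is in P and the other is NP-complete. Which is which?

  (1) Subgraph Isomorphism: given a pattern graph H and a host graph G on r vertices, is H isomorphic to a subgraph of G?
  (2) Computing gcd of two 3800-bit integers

(1) is NP-complete: generalizes Clique and Hamiltonian Path (pattern size is part of the input).
(2) is P: the Euclidean algorithm runs in polynomial time in the bit-length.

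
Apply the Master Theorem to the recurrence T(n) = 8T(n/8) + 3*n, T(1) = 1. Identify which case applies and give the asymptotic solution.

a=8, b=8, f(n)=3*n.
log_8(8) = 1, so n^(log_b(a)) = n.
f(n) = Theta(n), so Case 2 applies.
T(n) = Theta(n log n).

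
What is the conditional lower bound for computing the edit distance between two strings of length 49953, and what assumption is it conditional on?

Under SETH (the Strong Exponential Time Hypothesis), edit distance on length-49953 strings cannot be computed in O(n^(2-epsilon)) time for any epsilon > 0 (Backurs-Indyk). The reduction is from CNF-SAT via the orthogonal vectors problem.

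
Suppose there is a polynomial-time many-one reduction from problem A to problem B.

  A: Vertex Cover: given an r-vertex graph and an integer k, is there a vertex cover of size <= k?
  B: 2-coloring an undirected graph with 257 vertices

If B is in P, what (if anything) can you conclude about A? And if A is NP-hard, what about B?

A poly-time reduction A <=_p B means any A-instance can be transformed to a B-instance in poly time.
If B is in P: compose the reduction with B's poly-time algorithm to solve A in poly time, so A is in P.
If A is NP-hard: every NP problem reduces to A, which reduces to B; composing reductions, every NP problem reduces to B, so B is NP-hard.
(Here in fact A is NP-complete and B is in P, so no such reduction is known -- its existence would imply P = NP; the analysis concerns only what the assumed reduction would or would not let you conclude.)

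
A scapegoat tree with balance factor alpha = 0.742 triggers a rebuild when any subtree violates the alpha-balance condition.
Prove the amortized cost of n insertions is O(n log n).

Define potential Phi = c * sum of |size(left(v)) - size(right(v))| over all nodes. An insertion at depth d costs O(d) = O(log n) and increases Phi by O(log n). When a rebuild of subtree of size s occurs, it costs O(s) but reduces Phi by Omega(s). With alpha = 0.742, between rebuilds Omega(s) insertions must occur. Amortized cost per insertion: O(log n).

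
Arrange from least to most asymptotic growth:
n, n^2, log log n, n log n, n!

Ordered by growth rate: log log n < n < n log n < n^2 < n!.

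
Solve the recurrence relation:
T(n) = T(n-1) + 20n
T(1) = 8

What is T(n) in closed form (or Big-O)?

Unrolling: T(n) = 8 + 20*(2 + 3 + ... + n) = 8 + 20*(n(n+1)/2 - 1) = O(n^2).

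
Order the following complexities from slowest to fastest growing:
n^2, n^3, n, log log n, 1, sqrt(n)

Ordered by growth rate: 1 < log log n < sqrt(n) < n < n^2 < n^3.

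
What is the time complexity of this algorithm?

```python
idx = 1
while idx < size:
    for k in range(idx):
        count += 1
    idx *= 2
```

Time complexity: O(n).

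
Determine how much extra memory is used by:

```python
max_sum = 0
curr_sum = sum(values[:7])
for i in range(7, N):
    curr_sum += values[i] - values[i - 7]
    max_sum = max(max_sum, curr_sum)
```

Space complexity: O(1).
Only a constant amount of auxiliary storage is used; nothing grows with n.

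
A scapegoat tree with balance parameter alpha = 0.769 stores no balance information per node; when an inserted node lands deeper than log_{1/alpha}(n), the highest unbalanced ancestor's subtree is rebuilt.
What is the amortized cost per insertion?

Search/insert path is O(log n). A rebuild of a subtree of size s costs O(s), but with alpha = 0.769 at least Omega(s) insertions must have occurred in that subtree since its last rebuild. Charging O(1) of the rebuild to each such insertion gives O(log n) amortized.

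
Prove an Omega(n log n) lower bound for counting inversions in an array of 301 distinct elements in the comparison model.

Decision-tree argument: at any leaf, the comparisons made (with transitivity) must totally order all 301 elements -- otherwise some pair (i,j) is unordered, and an adversary can present two inputs agreeing on every comparison made but with that pair flipped, changing the inversion count by 1, so the leaf's output is wrong on one of them. Hence the tree has >= 301! leaves and height >= log_2(301!) = Omega(n log n). Modified merge sort achieves O(n log n).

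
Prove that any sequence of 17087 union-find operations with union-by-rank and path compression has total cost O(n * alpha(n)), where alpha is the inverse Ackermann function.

Using Tarjan's analysis with rank-based potential function. Union-by-rank keeps tree height O(log n). Path compression flattens paths during find. For n = 17087 operations, total cost is O(n * alpha(n)), effectively O(n) since alpha grows incredibly slowly.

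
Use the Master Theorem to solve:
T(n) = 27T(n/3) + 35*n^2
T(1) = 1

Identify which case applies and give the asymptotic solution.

a=27, b=3, f(n)=35*n^2.
log_3(27) = 3 > 2.
Since f(n) = O(n^2) is polynomially smaller than n^3, Case 1 applies.
T(n) = Theta(n^3).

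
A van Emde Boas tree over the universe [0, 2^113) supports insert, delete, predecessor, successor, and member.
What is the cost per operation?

vEB recursively partitions [0, 10384593717069655257060992658440192) into sqrt(u) clusters of size sqrt(u). Each operation recurses into either one cluster or the summary, never both: T(u) = T(sqrt(u)) + O(1) => T(u) = O(log log u) = O(log 113). This is worst-case, not just amortized.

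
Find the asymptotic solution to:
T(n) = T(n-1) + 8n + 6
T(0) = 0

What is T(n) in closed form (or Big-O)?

Dominant term in sum is 8*sum(i, i=1..n) = 8*n*(n+1)/2 = O(n^2).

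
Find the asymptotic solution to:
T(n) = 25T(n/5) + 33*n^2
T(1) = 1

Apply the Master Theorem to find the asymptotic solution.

a=25, b=5, f(n)=33*n^2. log_5(25) = 2. Case 2: T(n) = O(n^2 log n).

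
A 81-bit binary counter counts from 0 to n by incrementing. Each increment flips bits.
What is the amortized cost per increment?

Bit i flips every 2^i increments. Total flips over n increments: sum_{i=0}^{81} n/2^i < 2n. Amortized cost: 2n/n = O(1).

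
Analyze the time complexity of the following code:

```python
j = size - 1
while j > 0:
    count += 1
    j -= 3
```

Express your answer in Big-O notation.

Time complexity: O(n).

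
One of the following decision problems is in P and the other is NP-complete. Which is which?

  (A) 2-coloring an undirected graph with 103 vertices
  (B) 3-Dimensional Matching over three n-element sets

(A) is P: 2-coloring is bipartiteness testing via BFS, O(V+E).
(B) is NP-complete: one of Karp's 21 NP-complete problems.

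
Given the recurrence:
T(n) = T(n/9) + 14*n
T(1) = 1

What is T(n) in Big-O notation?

Geometric series: 14*n*(1 + 1/9 + 1/9^2 + ...) = O(n). T(n) = O(n).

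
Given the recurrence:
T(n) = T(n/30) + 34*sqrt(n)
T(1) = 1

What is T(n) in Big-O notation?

Each level contributes sqrt(n/30^k). Geometric series with ratio 1/sqrt(30) < 1 sums to O(sqrt(n)).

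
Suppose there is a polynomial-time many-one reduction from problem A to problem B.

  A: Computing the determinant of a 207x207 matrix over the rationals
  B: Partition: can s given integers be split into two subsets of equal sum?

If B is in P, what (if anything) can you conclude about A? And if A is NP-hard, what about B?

A poly-time reduction A <=_p B means any A-instance can be transformed to a B-instance in poly time.
If B is in P: compose the reduction with B's poly-time algorithm to solve A in poly time, so A is in P.
If A is NP-hard: every NP problem reduces to A, which reduces to B; composing reductions, every NP problem reduces to B, so B is NP-hard.
(Here in fact A is P and B is NP-complete.)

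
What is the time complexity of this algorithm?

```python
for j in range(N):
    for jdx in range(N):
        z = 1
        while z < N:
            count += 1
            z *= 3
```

Time complexity: O(n^2 log n).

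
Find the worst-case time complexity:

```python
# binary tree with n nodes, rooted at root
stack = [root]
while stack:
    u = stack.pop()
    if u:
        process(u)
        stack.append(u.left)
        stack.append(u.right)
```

Time complexity: O(n).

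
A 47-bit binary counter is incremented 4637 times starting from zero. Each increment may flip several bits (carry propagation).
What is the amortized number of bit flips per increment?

Bit i flips on every 2^i-th increment, so over 4637 increments bit i flips floor(4637/2^i) times. Summing over i: total flips < 2 * 4637. Amortized: < 2 = O(1) per increment.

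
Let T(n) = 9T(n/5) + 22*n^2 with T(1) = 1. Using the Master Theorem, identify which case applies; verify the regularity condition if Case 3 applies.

a=9, b=5, f(n)=22*n^2.
log_5(9) = 1.365 < 2.
f(n) = Omega(n^(1.365+epsilon)) for some epsilon > 0, so Case 3 is the candidate.
Regularity: a*f(n/b) = 9*22*(n/5)^2 = (9/25)*22*n^2 <= c*f(n) with c = 9/25 < 1. Satisfied.
Case 3: T(n) = Theta(n^2).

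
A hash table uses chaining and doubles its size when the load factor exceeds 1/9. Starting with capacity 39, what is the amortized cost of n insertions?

Rehashing occurs when load exceeds 1/9. Total rehash cost is geometric series summing to O(n). Each insertion itself is O(1). Amortized: O(1).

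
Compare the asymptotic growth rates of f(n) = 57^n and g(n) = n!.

g(n) = n! grows faster: n!/57^n -> infinity by Stirling.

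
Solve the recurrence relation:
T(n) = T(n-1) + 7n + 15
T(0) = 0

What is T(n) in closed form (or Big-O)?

Dominant term in sum is 7*sum(i, i=1..n) = 7*n*(n+1)/2 = O(n^2).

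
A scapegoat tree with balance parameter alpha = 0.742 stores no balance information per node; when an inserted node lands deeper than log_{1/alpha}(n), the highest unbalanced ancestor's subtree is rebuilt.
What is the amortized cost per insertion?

Search/insert path is O(log n). A rebuild of a subtree of size s costs O(s), but with alpha = 0.742 at least Omega(s) insertions must have occurred in that subtree since its last rebuild. Charging O(1) of the rebuild to each such insertion gives O(log n) amortized.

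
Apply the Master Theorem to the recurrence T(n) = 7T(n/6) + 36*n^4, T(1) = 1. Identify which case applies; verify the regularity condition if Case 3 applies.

a=7, b=6, f(n)=36*n^4.
log_6(7) = 1.086 < 4.
f(n) = Omega(n^(1.086+epsilon)) for some epsilon > 0, so Case 3 is the candidate.
Regularity: a*f(n/b) = 7*36*(n/6)^4 = (7/1296)*36*n^4 <= c*f(n) with c = 7/1296 < 1. Satisfied.
Case 3: T(n) = Theta(n^4).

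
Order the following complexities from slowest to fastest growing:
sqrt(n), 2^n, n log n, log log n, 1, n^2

Ordered by growth rate: 1 < log log n < sqrt(n) < n log n < n^2 < 2^n.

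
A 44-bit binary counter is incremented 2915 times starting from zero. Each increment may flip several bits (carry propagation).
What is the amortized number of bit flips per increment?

Bit i flips on every 2^i-th increment, so over 2915 increments bit i flips floor(2915/2^i) times. Summing over i: total flips < 2 * 2915. Amortized: < 2 = O(1) per increment.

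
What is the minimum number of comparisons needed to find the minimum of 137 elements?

Finding the minimum requires 136 comparisons, identical reasoning to finding the maximum. Each comparison eliminates one candidate.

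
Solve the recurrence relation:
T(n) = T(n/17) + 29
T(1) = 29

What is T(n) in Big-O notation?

Each step divides n by 17 and adds 29. After log_17(n) steps, T(n) = O(log n).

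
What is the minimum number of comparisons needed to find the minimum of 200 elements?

Finding the minimum requires 199 comparisons, identical reasoning to finding the maximum. Each comparison eliminates one candidate.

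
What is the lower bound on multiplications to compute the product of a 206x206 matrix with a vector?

A 206x206 matrix-vector product has 206 inner products of length 206. Output depends on all 206^2 = 42436 matrix entries. At least 42436 multiplications needed.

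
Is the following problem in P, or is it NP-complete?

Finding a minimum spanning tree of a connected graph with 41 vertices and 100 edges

This problem is in P: Kruskal's / Prim's algorithms run in polynomial time.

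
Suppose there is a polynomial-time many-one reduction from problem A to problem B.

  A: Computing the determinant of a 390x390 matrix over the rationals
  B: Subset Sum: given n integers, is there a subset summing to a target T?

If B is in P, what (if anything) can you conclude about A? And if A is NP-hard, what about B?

A poly-time reduction A <=_p B means any A-instance can be transformed to a B-instance in poly time.
If B is in P: compose the reduction with B's poly-time algorithm to solve A in poly time, so A is in P.
If A is NP-hard: every NP problem reduces to A, which reduces to B; composing reductions, every NP problem reduces to B, so B is NP-hard.
(Here in fact A is P and B is NP-complete.)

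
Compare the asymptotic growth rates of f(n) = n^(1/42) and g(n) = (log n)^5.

f(n) = n^(1/42) grows faster: any positive power of n dominates any polylog.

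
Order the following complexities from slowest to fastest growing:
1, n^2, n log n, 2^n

Ordered by growth rate: 1 < n log n < n^2 < 2^n.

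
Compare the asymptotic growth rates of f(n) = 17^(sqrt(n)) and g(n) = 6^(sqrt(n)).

f(n) = 17^(sqrt(n)) grows faster: ratio is (17/6)^(sqrt(n)) -> infinity since 17/6 > 1.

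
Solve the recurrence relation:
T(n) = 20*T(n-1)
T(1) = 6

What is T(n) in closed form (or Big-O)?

Each step multiplies by 20. T(n) = T(1)*20^(n-1) = 6*20^(n-1).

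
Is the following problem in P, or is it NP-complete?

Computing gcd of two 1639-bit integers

This problem is in P: the Euclidean algorithm runs in polynomial time in the bit-length.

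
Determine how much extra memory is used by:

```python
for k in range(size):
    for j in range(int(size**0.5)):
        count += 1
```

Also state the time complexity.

Space complexity: O(1).
Only a constant amount of auxiliary storage is used; nothing grows with n.
Time complexity: O(n * sqrt(n)).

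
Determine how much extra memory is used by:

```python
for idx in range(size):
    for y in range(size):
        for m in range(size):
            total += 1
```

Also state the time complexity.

Space complexity: O(1).
Only a constant amount of auxiliary storage is used; nothing grows with n.
Time complexity: O(n^3).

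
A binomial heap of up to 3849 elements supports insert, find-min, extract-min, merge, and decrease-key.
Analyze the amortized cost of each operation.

A binomial heap with n <= 3849 elements has at most floor(log_2 3849) + 1 = 12 trees. Using potential Phi = number of trees: Insert adds one tree, but cascading merges reduce count -- amortized O(1). Find-min reads the cached minimum pointer: O(1). Extract-min creates O(log n) new trees: O(log n). Merge combines tree lists: O(log n). Decrease-key sifts the element up its tree of height <= log n: O(log n).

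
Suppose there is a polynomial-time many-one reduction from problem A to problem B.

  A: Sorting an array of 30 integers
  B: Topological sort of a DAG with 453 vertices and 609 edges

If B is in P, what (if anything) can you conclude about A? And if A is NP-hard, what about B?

A poly-time reduction A <=_p B means any A-instance can be transformed to a B-instance in poly time.
If B is in P: compose the reduction with B's poly-time algorithm to solve A in poly time, so A is in P.
If A is NP-hard: every NP problem reduces to A, which reduces to B; composing reductions, every NP problem reduces to B, so B is NP-hard.
(Here in fact A is P and B is P.)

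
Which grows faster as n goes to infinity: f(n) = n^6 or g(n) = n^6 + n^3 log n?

f(n) = n^6 and g(n) = n^6 + n^3 log n are Theta of each other: the lower-order n^3 log n term is o(n^6); both are Theta(n^6).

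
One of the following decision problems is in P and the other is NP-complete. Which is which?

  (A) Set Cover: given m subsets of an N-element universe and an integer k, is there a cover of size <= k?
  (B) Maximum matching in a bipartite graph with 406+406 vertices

(A) is NP-complete: one of Karp's 21 NP-complete problems (with k part of the input).
(B) is P: Hopcroft-Karp runs in O(E sqrt(V)).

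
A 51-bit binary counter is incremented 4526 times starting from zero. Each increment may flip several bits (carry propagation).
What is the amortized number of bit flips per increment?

Bit i flips on every 2^i-th increment, so over 4526 increments bit i flips floor(4526/2^i) times. Summing over i: total flips < 2 * 4526. Amortized: < 2 = O(1) per increment.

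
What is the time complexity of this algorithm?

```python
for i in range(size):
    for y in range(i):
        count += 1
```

Time complexity: O(n^2).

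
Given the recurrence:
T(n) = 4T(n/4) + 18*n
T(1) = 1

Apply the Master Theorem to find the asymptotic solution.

a=4, b=4, f(n)=18*n. log_4(4) = 1. Case 2: T(n) = O(n log n).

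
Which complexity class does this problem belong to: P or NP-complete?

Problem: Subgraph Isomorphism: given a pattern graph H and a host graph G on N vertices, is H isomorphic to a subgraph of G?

This problem is NP-complete: generalizes Clique and Hamiltonian Path (pattern size is part of the input).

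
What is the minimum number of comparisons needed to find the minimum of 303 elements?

Finding the minimum requires 302 comparisons, identical reasoning to finding the maximum. Each comparison eliminates one candidate.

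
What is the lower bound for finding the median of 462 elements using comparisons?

To find the median of 462 elements, every element must be compared at least once, so the lower bound is Omega(n). The BFPRT algorithm achieves O(n), making this tight.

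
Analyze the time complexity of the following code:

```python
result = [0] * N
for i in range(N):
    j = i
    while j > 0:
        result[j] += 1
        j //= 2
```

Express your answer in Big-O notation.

Time complexity: O(n log n).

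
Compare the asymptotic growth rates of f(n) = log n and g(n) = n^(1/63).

g(n) = n^(1/63) grows faster: any positive power of n dominates log n.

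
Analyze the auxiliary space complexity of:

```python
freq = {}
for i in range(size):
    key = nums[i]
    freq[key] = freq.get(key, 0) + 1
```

Space complexity: O(n).
Auxiliary storage grows linearly with the input size n in the worst case.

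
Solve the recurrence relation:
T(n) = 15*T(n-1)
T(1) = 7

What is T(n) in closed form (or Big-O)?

Each step multiplies by 15. T(n) = T(1)*15^(n-1) = 7*15^(n-1).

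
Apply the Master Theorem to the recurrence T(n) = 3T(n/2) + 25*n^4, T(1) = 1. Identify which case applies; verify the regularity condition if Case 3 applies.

a=3, b=2, f(n)=25*n^4.
log_2(3) = 1.585 < 4.
f(n) = Omega(n^(1.585+epsilon)) for some epsilon > 0, so Case 3 is the candidate.
Regularity: a*f(n/b) = 3*25*(n/2)^4 = (3/16)*25*n^4 <= c*f(n) with c = 3/16 < 1. Satisfied.
Case 3: T(n) = Theta(n^4).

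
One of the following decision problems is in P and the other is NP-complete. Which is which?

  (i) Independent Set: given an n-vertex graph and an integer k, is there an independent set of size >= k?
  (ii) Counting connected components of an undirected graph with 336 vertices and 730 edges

(i) is NP-complete: complement of Clique (with k part of the input).
(ii) is P: BFS/DFS visits each vertex and edge once: O(V+E).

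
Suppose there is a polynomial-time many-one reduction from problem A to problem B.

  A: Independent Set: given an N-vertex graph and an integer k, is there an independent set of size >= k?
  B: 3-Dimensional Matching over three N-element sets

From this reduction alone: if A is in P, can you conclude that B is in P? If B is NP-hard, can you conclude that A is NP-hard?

A poly-time reduction A <=_p B transfers tractability DOWN (B easy => A easy) and hardness UP (A hard => B hard), not the reverse.
From A in P, the reduction alone does NOT give B in P: any problem in P trivially reduces to SAT, yet SAT is not known to be in P.
From B NP-hard, the reduction alone does NOT give A NP-hard: again, easy problems reduce to hard ones.
(Here in fact A is NP-complete and B is NP-complete.)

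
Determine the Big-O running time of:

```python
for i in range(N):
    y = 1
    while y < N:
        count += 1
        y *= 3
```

Time complexity: O(n log n).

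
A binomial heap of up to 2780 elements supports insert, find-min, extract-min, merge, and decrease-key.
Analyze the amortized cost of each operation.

A binomial heap with n <= 2780 elements has at most floor(log_2 2780) + 1 = 12 trees. Using potential Phi = number of trees: Insert adds one tree, but cascading merges reduce count -- amortized O(1). Find-min reads the cached minimum pointer: O(1). Extract-min creates O(log n) new trees: O(log n). Merge combines tree lists: O(log n). Decrease-key sifts the element up its tree of height <= log n: O(log n).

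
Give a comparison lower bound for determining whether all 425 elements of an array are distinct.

In the algebraic decision-tree model, the YES region for element distinctness on 425 elements has 425! connected components (one per ordering). Ben-Or's theorem then gives a lower bound of Omega(log(n!)) = Omega(n log n).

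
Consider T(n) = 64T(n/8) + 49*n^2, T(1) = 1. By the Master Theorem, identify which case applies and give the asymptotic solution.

a=64, b=8, f(n)=49*n^2.
log_8(64) = 2, so n^(log_b(a)) = n^2.
f(n) = Theta(n^2), so Case 2 applies.
T(n) = Theta(n^2 log n).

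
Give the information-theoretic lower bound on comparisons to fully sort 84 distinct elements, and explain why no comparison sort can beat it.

A comparison sort is a binary decision tree whose leaves are the 84! = 3314240134565353266999387579130131288000666286242049487118846032383059131291716864129885722968716753156177920000000000000000000 possible output permutations. A binary tree with L leaves has height >= ceil(log_2(L)). So any comparison sort needs >= ceil(log_2(84!)) = 421 comparisons in the worst case.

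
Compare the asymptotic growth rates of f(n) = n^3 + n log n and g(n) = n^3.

f(n) = n^3 + n log n and g(n) = n^3 are Theta of each other: the lower-order n log n term is o(n^3); both are Theta(n^3).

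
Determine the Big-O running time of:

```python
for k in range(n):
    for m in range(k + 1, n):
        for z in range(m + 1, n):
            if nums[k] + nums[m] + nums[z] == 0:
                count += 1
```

Time complexity: O(n^3).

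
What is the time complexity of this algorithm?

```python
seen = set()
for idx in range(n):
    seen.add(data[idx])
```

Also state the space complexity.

Time complexity: O(n).
Space complexity: O(n).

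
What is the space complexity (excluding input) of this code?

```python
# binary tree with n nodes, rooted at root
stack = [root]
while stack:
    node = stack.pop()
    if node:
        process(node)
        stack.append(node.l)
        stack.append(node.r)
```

Space complexity: O(n).
Auxiliary storage grows linearly with the input size n in the worst case.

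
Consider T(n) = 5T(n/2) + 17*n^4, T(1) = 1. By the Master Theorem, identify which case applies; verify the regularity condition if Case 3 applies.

a=5, b=2, f(n)=17*n^4.
log_2(5) = 2.322 < 4.
f(n) = Omega(n^(2.322+epsilon)) for some epsilon > 0, so Case 3 is the candidate.
Regularity: a*f(n/b) = 5*17*(n/2)^4 = (5/16)*17*n^4 <= c*f(n) with c = 5/16 < 1. Satisfied.
Case 3: T(n) = Theta(n^4).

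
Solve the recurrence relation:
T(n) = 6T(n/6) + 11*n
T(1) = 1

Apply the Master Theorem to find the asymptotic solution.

a=6, b=6, f(n)=11*n. log_6(6) = 1. Case 2: T(n) = O(n log n).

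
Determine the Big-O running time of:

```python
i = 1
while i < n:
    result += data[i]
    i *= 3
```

Time complexity: O(log n).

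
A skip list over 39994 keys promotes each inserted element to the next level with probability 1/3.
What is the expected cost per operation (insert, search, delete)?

Expected number of levels is O(log_3(39994)) = O(log n). A search visits O(1) expected nodes per level over O(log n) levels. Insert/delete are a search plus O(1) pointer updates per level. Expected O(log n) per operation.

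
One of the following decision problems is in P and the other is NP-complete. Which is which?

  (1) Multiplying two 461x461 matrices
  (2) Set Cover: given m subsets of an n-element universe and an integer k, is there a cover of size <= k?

(1) is P: the schoolbook algorithm runs in O(n^3).
(2) is NP-complete: one of Karp's 21 NP-complete problems (with k part of the input).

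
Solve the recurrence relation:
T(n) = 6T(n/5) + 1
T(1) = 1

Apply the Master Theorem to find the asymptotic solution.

a=6, b=5, f(n)=1. log_5(6) = 1.113. Case 1 of Master Theorem: T(n) = O(n^1.113).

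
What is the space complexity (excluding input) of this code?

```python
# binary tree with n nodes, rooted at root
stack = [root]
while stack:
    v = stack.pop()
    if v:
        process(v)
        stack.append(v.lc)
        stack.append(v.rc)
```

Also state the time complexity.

Space complexity: O(n).
Auxiliary storage grows linearly with the input size n in the worst case.
Time complexity: O(n).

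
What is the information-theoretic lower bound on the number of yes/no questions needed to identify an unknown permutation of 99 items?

There are 99! = 933262154439441526816992388562667004907159682643816214685929638952175999932299156089414639761565182862536979208272237582511852109168640000000000000000000000 permutations. Each yes/no question gives at most 1 bit, so at least ceil(log_2(933262154439441526816992388562667004907159682643816214685929638952175999932299156089414639761565182862536979208272237582511852109168640000000000000000000000)) = 519 questions are needed.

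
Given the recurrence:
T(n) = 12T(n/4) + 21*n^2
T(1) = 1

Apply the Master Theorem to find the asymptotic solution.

a=12, b=4, f(n)=21*n^2. log_4(12) = 1.792 < 2. Case 3: T(n) = O(n^2).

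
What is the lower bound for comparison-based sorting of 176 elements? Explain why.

A comparison-based sorting algorithm corresponds to a decision tree. With 176! possible permutations, the tree has 176! leaves. The height is at least log_2(176!) = Omega(n log n) by Stirling's approximation.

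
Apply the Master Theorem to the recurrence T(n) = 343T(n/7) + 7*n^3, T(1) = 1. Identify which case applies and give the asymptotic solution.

a=343, b=7, f(n)=7*n^3.
log_7(343) = 3, so n^(log_b(a)) = n^3.
f(n) = Theta(n^3), so Case 2 applies.
T(n) = Theta(n^3 log n).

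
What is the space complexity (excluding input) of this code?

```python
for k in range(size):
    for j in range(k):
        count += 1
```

Space complexity: O(1).
Only a constant amount of auxiliary storage is used; nothing grows with n.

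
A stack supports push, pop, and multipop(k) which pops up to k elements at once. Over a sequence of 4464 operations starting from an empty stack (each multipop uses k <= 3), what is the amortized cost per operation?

Each element is pushed exactly once and popped at most once (whether by pop or as part of a multipop). So the total number of individual pops over the whole sequence is at most the number of pushes, which is at most 4464. Total work <= 2 * 4464, hence O(1) amortized per operation.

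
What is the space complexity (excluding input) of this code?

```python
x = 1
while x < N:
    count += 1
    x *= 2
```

Space complexity: O(1).
Only a constant amount of auxiliary storage is used; nothing grows with n.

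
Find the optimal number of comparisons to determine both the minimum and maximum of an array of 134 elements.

Naive approach: 266 comparisons (133 for max + 133 for min).
Optimal: Compare elements in pairs first (floor(n/2) = 67 comparisons), then find max among winners and min among losers (66 comparisons each).
Total: ceil(3n/2) - 2 = 199 comparisons. An adversary argument shows this is also a lower bound.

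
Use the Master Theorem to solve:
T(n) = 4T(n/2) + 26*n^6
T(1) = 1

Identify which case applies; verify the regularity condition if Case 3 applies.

a=4, b=2, f(n)=26*n^6.
log_2(4) = 2 < 6.
f(n) = Omega(n^(2+epsilon)) for some epsilon > 0, so Case 3 is the candidate.
Regularity: a*f(n/b) = 4*26*(n/2)^6 = (4/64)*26*n^6 <= c*f(n) with c = 4/64 < 1. Satisfied.
Case 3: T(n) = Theta(n^6).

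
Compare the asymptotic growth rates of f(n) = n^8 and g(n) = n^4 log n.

f(n) = n^8 grows faster: n^8 / (n^4 log n) = n^4/log n -> infinity.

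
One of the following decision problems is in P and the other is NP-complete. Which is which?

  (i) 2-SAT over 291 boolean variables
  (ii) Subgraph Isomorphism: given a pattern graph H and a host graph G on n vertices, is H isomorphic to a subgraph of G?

(i) is P: 2-SAT is solvable in linear time via implication-graph SCCs.
(ii) is NP-complete: generalizes Clique and Hamiltonian Path (pattern size is part of the input).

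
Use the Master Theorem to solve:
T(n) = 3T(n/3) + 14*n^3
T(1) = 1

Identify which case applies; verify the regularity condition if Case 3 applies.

a=3, b=3, f(n)=14*n^3.
log_3(3) = 1 < 3.
f(n) = Omega(n^(1+epsilon)) for some epsilon > 0, so Case 3 is the candidate.
Regularity: a*f(n/b) = 3*14*(n/3)^3 = (3/27)*14*n^3 <= c*f(n) with c = 3/27 < 1. Satisfied.
Case 3: T(n) = Theta(n^3).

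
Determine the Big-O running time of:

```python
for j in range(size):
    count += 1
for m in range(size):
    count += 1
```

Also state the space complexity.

Time complexity: O(n).
Space complexity: O(1).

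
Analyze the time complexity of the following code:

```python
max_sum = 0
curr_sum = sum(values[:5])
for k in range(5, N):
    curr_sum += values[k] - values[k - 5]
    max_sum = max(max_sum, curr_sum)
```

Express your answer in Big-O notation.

Time complexity: O(n).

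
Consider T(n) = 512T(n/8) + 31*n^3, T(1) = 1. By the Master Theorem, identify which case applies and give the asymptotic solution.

a=512, b=8, f(n)=31*n^3.
log_8(512) = 3, so n^(log_b(a)) = n^3.
f(n) = Theta(n^3), so Case 2 applies.
T(n) = Theta(n^3 log n).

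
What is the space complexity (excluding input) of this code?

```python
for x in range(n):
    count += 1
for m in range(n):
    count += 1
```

Space complexity: O(1).
Only a constant amount of auxiliary storage is used; nothing grows with n.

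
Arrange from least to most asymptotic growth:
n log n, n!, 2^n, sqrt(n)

Ordered by growth rate: sqrt(n) < n log n < 2^n < n!.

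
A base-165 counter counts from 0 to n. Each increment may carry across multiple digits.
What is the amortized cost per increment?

Digit at position i changes every 165^i increments. Total digit changes over n increments: n * 165/(165-1) = O(n). Amortized: O(1).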